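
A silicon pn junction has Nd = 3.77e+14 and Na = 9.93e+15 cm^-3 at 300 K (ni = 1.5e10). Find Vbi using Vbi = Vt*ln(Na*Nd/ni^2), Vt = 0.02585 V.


Step 1: Compute Na*Nd/ni^2 = 9.93e+15 * 3.77e+14 / (1.5e10)^2 = 1.6638e+10
Step 2: ln(1.6638e+10) = 23.5350
Step 3: Vbi = 0.02585 * 23.5350 = 0.608 V

0.608


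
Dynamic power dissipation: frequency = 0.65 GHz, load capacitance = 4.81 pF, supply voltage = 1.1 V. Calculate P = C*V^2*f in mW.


Step 1: V^2 = 1.1^2 = 1.21 V^2
Step 2: P = C*V^2*f = 4.81e-12 F * 1.21 * 0.65e9 Hz
Step 3: P = 3.783065e-03 W
Step 4: P = 3.783 mW

3.783


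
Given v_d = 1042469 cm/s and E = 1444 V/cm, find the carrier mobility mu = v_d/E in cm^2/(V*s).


Step 1: mu = v_d / E
Step 2: mu = 1042469 / 1444
Step 3: mu = 721.93 cm^2/(V*s)

721.93


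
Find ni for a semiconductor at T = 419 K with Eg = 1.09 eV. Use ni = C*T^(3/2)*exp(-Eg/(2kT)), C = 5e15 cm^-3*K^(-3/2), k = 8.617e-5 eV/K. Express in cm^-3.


Step 1: Compute kT = 8.617e-5 * 419 = 0.03610523 eV
Step 2: Exponent = -Eg/(2kT) = -1.09/(2*0.03610523) = -15.09477
Step 3: T^(3/2) = 419^1.5 = 8576.72
Step 4: ni = 5e15 * 8576.72 * exp(-15.09477) = 1.19e+13 cm^-3

1.19e+13


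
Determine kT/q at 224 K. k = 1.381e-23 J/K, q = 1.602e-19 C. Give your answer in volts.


Step 1: kT = 1.381e-23 * 224 = 3.09344e-21 J
Step 2: Vt = kT/q = 3.09344e-21 / 1.602e-19
Step 3: Vt = 0.01931 V

0.01931


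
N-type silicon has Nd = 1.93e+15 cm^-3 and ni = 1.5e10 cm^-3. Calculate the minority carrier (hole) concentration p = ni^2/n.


Step 1: Since Nd >> ni, n ≈ Nd = 1.93e+15 cm^-3
Step 2: p = ni^2 / n = (1.5e10)^2 / 1.93e+15
Step 3: p = 2.25e20 / 1.93e+15 = 1.17e+05 cm^-3

1.17e+05


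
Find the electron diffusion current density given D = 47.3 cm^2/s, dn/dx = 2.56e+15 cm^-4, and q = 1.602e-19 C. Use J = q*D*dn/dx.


Step 1: J = q * D * (dn/dx)
Step 2: J = 1.602e-19 * 47.3 * 2.56e+15
Step 3: J = 1.94e-02 A/cm^2

1.94e-02


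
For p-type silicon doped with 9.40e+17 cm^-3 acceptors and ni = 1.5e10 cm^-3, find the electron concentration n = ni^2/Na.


Step 1: Majority hole concentration p ≈ Na = 9.40e+17 cm^-3
Step 2: n = ni^2 / Na = (1.5e10)^2 / 9.40e+17
Step 3: n = 2.39e+02 cm^-3

2.39e+02


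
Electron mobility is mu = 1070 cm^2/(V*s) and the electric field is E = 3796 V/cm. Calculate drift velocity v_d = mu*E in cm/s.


Step 1: v_d = mu * E
Step 2: v_d = 1070 * 3796 = 4061720
Step 3: v_d = 4.06e+06 cm/s

4.06e+06


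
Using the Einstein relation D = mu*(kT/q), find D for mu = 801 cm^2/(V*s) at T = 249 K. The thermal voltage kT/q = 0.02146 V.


Step 1: D = mu * (kT/q)
Step 2: D = 801 * 0.02146
Step 3: D = 17.19 cm^2/s

17.19


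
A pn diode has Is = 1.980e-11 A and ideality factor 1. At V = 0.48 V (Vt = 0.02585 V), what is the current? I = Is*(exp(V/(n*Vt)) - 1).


Step 1: V/(n*Vt) = 0.48/(1*0.02585) = 18.5687
Step 2: exp(18.5687) = 1.1595e+08
Step 3: I = 1.980e-11 * (1.1595e+08 - 1) = 2.30e-03 A

2.30e-03


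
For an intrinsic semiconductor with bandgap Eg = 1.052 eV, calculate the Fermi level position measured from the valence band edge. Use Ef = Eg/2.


Step 1: For an intrinsic semiconductor, the Fermi level sits at midgap.
Step 2: Ef = Eg / 2 = 1.052 / 2 = 0.526 eV

0.526


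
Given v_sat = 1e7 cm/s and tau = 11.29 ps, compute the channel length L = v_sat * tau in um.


Step 1: tau in seconds = 11.29 ps * 1e-12 = 1.1290e-11 s
Step 2: L = v_sat * tau = 1e7 * 1.1290e-11 = 1.1290e-04 cm
Step 3: L in um = 1.1290e-04 * 1e4 = 1.129 um

1.129


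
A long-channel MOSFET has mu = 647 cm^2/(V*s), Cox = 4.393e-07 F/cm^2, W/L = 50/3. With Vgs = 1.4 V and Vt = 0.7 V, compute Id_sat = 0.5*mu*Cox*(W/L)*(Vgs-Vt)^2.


Step 1: Overdrive voltage Vov = Vgs - Vt = 1.4 - 0.7 = 0.7 V
Step 2: W/L = 50/3 = 16.6667
Step 3: Id = 0.5 * 647 * 4.393e-07 * 16.6667 * 0.7^2
Step 4: Id = 1.16e-03 A

1.16e-03


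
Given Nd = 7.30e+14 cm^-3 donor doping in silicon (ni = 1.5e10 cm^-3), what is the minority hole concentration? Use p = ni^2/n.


Step 1: Since Nd >> ni, n ≈ Nd = 7.30e+14 cm^-3
Step 2: p = ni^2 / n = (1.5e10)^2 / 7.30e+14
Step 3: p = 2.25e20 / 7.30e+14 = 3.08e+05 cm^-3

3.08e+05


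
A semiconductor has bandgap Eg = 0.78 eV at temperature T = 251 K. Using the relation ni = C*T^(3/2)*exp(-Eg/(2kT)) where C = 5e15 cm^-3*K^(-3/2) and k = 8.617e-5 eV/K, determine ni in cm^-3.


Step 1: Compute kT = 8.617e-5 * 251 = 0.02162867 eV
Step 2: Exponent = -Eg/(2kT) = -0.78/(2*0.02162867) = -18.03162
Step 3: T^(3/2) = 251^1.5 = 3976.59
Step 4: ni = 5e15 * 3976.59 * exp(-18.03162) = 2.93e+11 cm^-3

2.93e+11


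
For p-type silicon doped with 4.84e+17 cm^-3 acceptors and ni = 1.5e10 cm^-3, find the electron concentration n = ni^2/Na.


Step 1: Majority hole concentration p ≈ Na = 4.84e+17 cm^-3
Step 2: n = ni^2 / Na = (1.5e10)^2 / 4.84e+17
Step 3: n = 4.65e+02 cm^-3

4.65e+02


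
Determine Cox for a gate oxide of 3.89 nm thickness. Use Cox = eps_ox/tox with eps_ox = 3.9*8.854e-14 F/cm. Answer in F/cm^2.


Step 1: eps_ox = 3.9 * 8.854e-14 = 3.45306e-13 F/cm
Step 2: tox in cm = 3.89 nm * 1e-7 = 3.8900e-07 cm
Step 3: Cox = 3.45306e-13 / 3.8900e-07 = 8.88e-07 F/cm^2

8.88e-07


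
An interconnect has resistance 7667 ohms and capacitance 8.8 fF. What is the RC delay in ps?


Step 1: tau = R * C
Step 2: tau = 7667 * 8.8 fF = 7667 * 8.8e-15 F
Step 3: tau = 6.74696e-11 s = 67.4696 ps

67.4696


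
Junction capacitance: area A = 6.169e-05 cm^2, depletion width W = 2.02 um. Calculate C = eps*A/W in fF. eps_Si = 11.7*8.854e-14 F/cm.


Step 1: eps_Si = 11.7 * 8.854e-14 = 1.035918e-12 F/cm
Step 2: W in cm = 2.02 * 1e-4 = 2.02e-04 cm
Step 3: C = 1.035918e-12 * 6.169e-05 / 2.02e-04 = 3.163653e-13 F
Step 4: C = 316.37 fF

316.37


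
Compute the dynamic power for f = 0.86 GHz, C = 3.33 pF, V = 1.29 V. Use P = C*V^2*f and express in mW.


Step 1: V^2 = 1.29^2 = 1.6641 V^2
Step 2: P = C*V^2*f = 3.33e-12 F * 1.6641 * 0.86e9 Hz
Step 3: P = 4.76564958e-03 W
Step 4: P = 4.766 mW

4.766


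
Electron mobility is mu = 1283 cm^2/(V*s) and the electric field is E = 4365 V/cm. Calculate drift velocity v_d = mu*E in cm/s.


Step 1: v_d = mu * E
Step 2: v_d = 1283 * 4365 = 5600295
Step 3: v_d = 5.60e+06 cm/s

5.60e+06


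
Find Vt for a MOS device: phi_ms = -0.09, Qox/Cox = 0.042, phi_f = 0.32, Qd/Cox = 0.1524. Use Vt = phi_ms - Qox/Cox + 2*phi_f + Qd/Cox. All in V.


Step 1: Vt = phi_ms - Qox/Cox + 2*phi_f + Qd/Cox
Step 2: Vt = -0.09 - 0.042 + 2*0.32 + 0.1524
Step 3: Vt = -0.09 - 0.042 + 0.64 + 0.1524
Step 4: Vt = 0.6604 V

0.6604


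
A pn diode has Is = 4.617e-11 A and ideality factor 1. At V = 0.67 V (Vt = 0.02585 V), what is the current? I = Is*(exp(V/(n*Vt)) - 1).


Step 1: V/(n*Vt) = 0.67/(1*0.02585) = 25.9188
Step 2: exp(25.9188) = 1.8046e+11
Step 3: I = 4.617e-11 * (1.8046e+11 - 1) = 8.33e+00 A

8.33e+00


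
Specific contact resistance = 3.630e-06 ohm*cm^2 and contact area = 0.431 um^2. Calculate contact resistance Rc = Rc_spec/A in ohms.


Step 1: Convert area to cm^2: 0.431 um^2 = 4.3100e-09 cm^2
Step 2: Rc = Rc_spec / A = 3.630e-06 / 4.3100e-09
Step 3: Rc = 8.42e+02 ohms

8.42e+02


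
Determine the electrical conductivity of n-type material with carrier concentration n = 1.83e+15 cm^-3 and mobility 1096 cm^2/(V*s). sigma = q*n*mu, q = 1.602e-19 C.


Step 1: sigma = q * n * mu
Step 2: sigma = 1.602e-19 * 1.83e+15 * 1096
Step 3: sigma = 3.213e-01 S/cm

3.213e-01


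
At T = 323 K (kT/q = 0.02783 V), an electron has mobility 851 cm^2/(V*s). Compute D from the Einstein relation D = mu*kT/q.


Step 1: D = mu * (kT/q)
Step 2: D = 851 * 0.02783
Step 3: D = 23.68 cm^2/s

23.68


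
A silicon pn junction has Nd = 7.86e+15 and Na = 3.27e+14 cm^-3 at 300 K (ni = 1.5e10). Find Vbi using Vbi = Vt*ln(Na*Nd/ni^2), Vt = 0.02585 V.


Step 1: Compute Na*Nd/ni^2 = 3.27e+14 * 7.86e+15 / (1.5e10)^2 = 1.1423e+10
Step 2: ln(1.1423e+10) = 23.1589
Step 3: Vbi = 0.02585 * 23.1589 = 0.599 V

0.599


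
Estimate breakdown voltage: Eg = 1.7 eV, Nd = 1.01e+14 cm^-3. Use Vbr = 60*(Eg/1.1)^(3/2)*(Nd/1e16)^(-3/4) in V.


Step 1: Eg/1.1 = 1.7/1.1 = 1.545455
Step 2: (Eg/1.1)^1.5 = 1.545455^1.5 = 1.921253
Step 3: (Nd/1e16)^(-0.75) = (0.0101)^(-0.75) = 31.387662
Step 4: Vbr = 60 * 1.921253 * 31.387662 = 3618.2 V

3618.2


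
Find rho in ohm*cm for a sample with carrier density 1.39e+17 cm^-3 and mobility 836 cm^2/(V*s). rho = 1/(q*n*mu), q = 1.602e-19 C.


Step 1: sigma = q * n * mu = 1.602e-19 * 1.39e+17 * 836 = 1.86159e+01 S/cm
Step 2: rho = 1 / sigma = 1 / 1.86159e+01 = 0.05372 ohm*cm

0.05372


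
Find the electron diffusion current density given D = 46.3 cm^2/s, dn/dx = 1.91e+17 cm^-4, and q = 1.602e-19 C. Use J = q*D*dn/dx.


Step 1: J = q * D * (dn/dx)
Step 2: J = 1.602e-19 * 46.3 * 1.91e+17
Step 3: J = 1.42e+00 A/cm^2

1.42e+00


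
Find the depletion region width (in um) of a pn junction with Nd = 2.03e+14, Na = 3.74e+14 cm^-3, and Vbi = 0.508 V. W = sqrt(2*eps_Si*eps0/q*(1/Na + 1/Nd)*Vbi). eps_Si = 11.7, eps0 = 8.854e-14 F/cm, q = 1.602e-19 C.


Step 1: 1/Na + 1/Nd = 1/3.74e+14 + 1/2.03e+14 = 7.59991e-15
Step 2: 2*eps*eps0/q = 2*11.7*8.854e-14/1.602e-19 = 1.293281e+07
Step 3: W^2 = 1.293281e+07 * 7.59991e-15 * 0.508 = 4.99304e-08
Step 4: W = sqrt(4.99304e-08) = 2.235e-04 cm = 2.235 um

2.235


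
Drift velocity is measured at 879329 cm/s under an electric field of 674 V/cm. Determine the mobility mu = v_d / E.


Step 1: mu = v_d / E
Step 2: mu = 879329 / 674
Step 3: mu = 1304.64 cm^2/(V*s)

1304.64


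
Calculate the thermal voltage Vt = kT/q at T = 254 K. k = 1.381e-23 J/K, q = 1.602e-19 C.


Step 1: kT = 1.381e-23 * 254 = 3.50774e-21 J
Step 2: Vt = kT/q = 3.50774e-21 / 1.602e-19
Step 3: Vt = 0.0219 V

0.0219


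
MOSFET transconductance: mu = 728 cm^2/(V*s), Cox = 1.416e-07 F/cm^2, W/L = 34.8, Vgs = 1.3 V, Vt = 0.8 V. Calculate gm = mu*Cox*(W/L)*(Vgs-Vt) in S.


Step 1: Vov = Vgs - Vt = 1.3 - 0.8 = 0.5 V
Step 2: gm = mu * Cox * (W/L) * Vov
Step 3: gm = 728 * 1.416e-07 * 34.8 * 0.5 = 1.79e-03 S

1.79e-03


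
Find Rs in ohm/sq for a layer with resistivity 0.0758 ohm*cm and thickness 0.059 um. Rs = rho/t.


Step 1: Convert thickness to cm: t = 0.059 um = 5.9000e-06 cm
Step 2: Rs = rho / t = 0.0758 / 5.9000e-06
Step 3: Rs = 12847.5 ohm/sq

12847.5


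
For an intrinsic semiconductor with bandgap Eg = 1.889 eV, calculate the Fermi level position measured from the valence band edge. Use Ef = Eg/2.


Step 1: For an intrinsic semiconductor, the Fermi level sits at midgap.
Step 2: Ef = Eg / 2 = 1.889 / 2 = 0.9445 eV

0.9445


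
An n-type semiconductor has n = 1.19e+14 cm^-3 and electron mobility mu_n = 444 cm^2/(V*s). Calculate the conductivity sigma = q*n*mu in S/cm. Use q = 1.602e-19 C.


Step 1: sigma = q * n * mu
Step 2: sigma = 1.602e-19 * 1.19e+14 * 444
Step 3: sigma = 8.464e-03 S/cm

8.464e-03


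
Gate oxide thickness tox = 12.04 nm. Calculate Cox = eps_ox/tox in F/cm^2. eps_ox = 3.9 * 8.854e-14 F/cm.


Step 1: eps_ox = 3.9 * 8.854e-14 = 3.45306e-13 F/cm
Step 2: tox in cm = 12.04 nm * 1e-7 = 1.2040e-06 cm
Step 3: Cox = 3.45306e-13 / 1.2040e-06 = 2.87e-07 F/cm^2

2.87e-07


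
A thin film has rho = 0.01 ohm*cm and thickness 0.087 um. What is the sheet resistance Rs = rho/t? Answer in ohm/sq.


Step 1: Convert thickness to cm: t = 0.087 um = 8.7000e-06 cm
Step 2: Rs = rho / t = 0.01 / 8.7000e-06
Step 3: Rs = 1149.4 ohm/sq

1149.4


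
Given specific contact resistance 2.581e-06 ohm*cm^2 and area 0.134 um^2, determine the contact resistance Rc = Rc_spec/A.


Step 1: Convert area to cm^2: 0.134 um^2 = 1.3400e-09 cm^2
Step 2: Rc = Rc_spec / A = 2.581e-06 / 1.3400e-09
Step 3: Rc = 1.93e+03 ohms

1.93e+03


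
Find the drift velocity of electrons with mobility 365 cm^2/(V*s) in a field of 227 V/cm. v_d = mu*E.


Step 1: v_d = mu * E
Step 2: v_d = 365 * 227 = 82855
Step 3: v_d = 8.29e+04 cm/s

8.29e+04


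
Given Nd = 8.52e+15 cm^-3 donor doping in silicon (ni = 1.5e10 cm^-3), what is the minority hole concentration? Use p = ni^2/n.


Step 1: Since Nd >> ni, n ≈ Nd = 8.52e+15 cm^-3
Step 2: p = ni^2 / n = (1.5e10)^2 / 8.52e+15
Step 3: p = 2.25e20 / 8.52e+15 = 2.64e+04 cm^-3

2.64e+04


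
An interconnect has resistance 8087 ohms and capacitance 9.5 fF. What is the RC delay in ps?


Step 1: tau = R * C
Step 2: tau = 8087 * 9.5 fF = 8087 * 9.5e-15 F
Step 3: tau = 7.68265e-11 s = 76.8265 ps

76.8265


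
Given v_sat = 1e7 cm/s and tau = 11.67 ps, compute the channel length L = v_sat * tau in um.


Step 1: tau in seconds = 11.67 ps * 1e-12 = 1.1670e-11 s
Step 2: L = v_sat * tau = 1e7 * 1.1670e-11 = 1.1670e-04 cm
Step 3: L in um = 1.1670e-04 * 1e4 = 1.167 um

1.167


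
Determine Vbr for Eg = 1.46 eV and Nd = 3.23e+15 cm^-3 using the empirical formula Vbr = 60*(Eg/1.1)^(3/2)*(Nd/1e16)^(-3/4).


Step 1: Eg/1.1 = 1.46/1.1 = 1.327273
Step 2: (Eg/1.1)^1.5 = 1.327273^1.5 = 1.529116
Step 3: (Nd/1e16)^(-0.75) = (0.323)^(-0.75) = 2.333985
Step 4: Vbr = 60 * 1.529116 * 2.333985 = 214.1 V

214.1


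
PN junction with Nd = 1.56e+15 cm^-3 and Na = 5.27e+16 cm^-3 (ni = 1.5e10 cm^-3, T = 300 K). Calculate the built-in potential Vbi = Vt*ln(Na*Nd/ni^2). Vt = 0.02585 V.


Step 1: Compute Na*Nd/ni^2 = 5.27e+16 * 1.56e+15 / (1.5e10)^2 = 3.6539e+11
Step 2: ln(3.6539e+11) = 26.6242
Step 3: Vbi = 0.02585 * 26.6242 = 0.688 V

0.688


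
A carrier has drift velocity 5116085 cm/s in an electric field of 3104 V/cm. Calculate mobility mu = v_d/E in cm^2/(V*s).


Step 1: mu = v_d / E
Step 2: mu = 5116085 / 3104
Step 3: mu = 1648.22 cm^2/(V*s)

1648.22


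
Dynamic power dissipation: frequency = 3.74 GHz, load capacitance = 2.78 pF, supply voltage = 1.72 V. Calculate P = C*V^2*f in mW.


Step 1: V^2 = 1.72^2 = 2.9584 V^2
Step 2: P = C*V^2*f = 2.78e-12 F * 2.9584 * 3.74e9 Hz
Step 3: P = 3.075907648e-02 W
Step 4: P = 30.759 mW

30.759


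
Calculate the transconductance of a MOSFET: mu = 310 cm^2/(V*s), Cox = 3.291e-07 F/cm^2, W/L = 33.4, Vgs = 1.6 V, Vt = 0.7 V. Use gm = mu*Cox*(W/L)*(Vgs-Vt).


Step 1: Vov = Vgs - Vt = 1.6 - 0.7 = 0.9 V
Step 2: gm = mu * Cox * (W/L) * Vov
Step 3: gm = 310 * 3.291e-07 * 33.4 * 0.9 = 3.07e-03 S

3.07e-03


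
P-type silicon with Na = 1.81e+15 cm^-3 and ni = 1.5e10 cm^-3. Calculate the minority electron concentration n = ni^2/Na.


Step 1: Majority hole concentration p ≈ Na = 1.81e+15 cm^-3
Step 2: n = ni^2 / Na = (1.5e10)^2 / 1.81e+15
Step 3: n = 1.24e+05 cm^-3

1.24e+05


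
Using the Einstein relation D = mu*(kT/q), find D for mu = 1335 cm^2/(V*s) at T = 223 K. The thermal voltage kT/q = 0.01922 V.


Step 1: D = mu * (kT/q)
Step 2: D = 1335 * 0.01922
Step 3: D = 25.66 cm^2/s

25.66


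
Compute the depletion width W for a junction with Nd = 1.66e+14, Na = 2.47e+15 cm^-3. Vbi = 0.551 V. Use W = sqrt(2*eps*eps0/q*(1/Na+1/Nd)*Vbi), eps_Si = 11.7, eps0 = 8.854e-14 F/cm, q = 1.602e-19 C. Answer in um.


Step 1: 1/Na + 1/Nd = 1/2.47e+15 + 1/1.66e+14 = 6.42895e-15
Step 2: 2*eps*eps0/q = 2*11.7*8.854e-14/1.602e-19 = 1.293281e+07
Step 3: W^2 = 1.293281e+07 * 6.42895e-15 * 0.551 = 4.58126e-08
Step 4: W = sqrt(4.58126e-08) = 2.140e-04 cm = 2.14 um

2.14


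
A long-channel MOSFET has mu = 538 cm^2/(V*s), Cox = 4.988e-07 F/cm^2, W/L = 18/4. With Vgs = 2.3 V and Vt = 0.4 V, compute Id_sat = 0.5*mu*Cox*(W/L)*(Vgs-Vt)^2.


Step 1: Overdrive voltage Vov = Vgs - Vt = 2.3 - 0.4 = 1.9 V
Step 2: W/L = 18/4 = 4.5
Step 3: Id = 0.5 * 538 * 4.988e-07 * 4.5 * 1.9^2
Step 4: Id = 2.18e-03 A

2.18e-03


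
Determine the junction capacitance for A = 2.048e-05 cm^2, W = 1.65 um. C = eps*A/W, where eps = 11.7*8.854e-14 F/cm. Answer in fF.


Step 1: eps_Si = 11.7 * 8.854e-14 = 1.035918e-12 F/cm
Step 2: W in cm = 1.65 * 1e-4 = 1.65e-04 cm
Step 3: C = 1.035918e-12 * 2.048e-05 / 1.65e-04 = 1.285794e-13 F
Step 4: C = 128.58 fF

128.58


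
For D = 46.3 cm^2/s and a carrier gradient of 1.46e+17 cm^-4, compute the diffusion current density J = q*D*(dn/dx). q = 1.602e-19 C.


Step 1: J = q * D * (dn/dx)
Step 2: J = 1.602e-19 * 46.3 * 1.46e+17
Step 3: J = 1.08e+00 A/cm^2

1.08e+00


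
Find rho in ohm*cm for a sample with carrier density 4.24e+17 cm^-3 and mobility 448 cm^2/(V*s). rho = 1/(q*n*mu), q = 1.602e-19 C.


Step 1: sigma = q * n * mu = 1.602e-19 * 4.24e+17 * 448 = 3.04303e+01 S/cm
Step 2: rho = 1 / sigma = 1 / 3.04303e+01 = 0.03286 ohm*cm

0.03286


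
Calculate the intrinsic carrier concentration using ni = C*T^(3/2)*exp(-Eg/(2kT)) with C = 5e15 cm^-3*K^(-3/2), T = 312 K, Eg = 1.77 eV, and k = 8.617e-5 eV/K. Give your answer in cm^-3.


Step 1: Compute kT = 8.617e-5 * 312 = 0.02688504 eV
Step 2: Exponent = -Eg/(2kT) = -1.77/(2*0.02688504) = -32.91794
Step 3: T^(3/2) = 312^1.5 = 5511.02
Step 4: ni = 5e15 * 5511.02 * exp(-32.91794) = 1.39e+05 cm^-3

1.39e+05


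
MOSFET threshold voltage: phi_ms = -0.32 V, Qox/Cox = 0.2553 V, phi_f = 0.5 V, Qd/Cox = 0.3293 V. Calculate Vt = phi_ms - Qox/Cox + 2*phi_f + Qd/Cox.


Step 1: Vt = phi_ms - Qox/Cox + 2*phi_f + Qd/Cox
Step 2: Vt = -0.32 - 0.2553 + 2*0.5 + 0.3293
Step 3: Vt = -0.32 - 0.2553 + 1.0 + 0.3293
Step 4: Vt = 0.754 V

0.754


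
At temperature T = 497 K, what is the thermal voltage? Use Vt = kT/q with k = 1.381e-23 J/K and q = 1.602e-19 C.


Step 1: kT = 1.381e-23 * 497 = 6.86357e-21 J
Step 2: Vt = kT/q = 6.86357e-21 / 1.602e-19
Step 3: Vt = 0.04284 V

0.04284


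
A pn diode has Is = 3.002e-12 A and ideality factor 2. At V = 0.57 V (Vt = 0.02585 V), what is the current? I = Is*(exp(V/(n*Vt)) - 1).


Step 1: V/(n*Vt) = 0.57/(2*0.02585) = 11.0251
Step 2: exp(11.0251) = 6.1396e+04
Step 3: I = 3.002e-12 * (6.1396e+04 - 1) = 1.84e-07 A

1.84e-07


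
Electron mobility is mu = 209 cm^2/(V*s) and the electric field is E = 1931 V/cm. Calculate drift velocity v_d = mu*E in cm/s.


Step 1: v_d = mu * E
Step 2: v_d = 209 * 1931 = 403579
Step 3: v_d = 4.04e+05 cm/s

4.04e+05


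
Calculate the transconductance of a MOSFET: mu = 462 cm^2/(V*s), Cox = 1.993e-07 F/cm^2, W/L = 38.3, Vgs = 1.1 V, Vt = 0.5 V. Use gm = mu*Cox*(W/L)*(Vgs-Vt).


Step 1: Vov = Vgs - Vt = 1.1 - 0.5 = 0.6 V
Step 2: gm = mu * Cox * (W/L) * Vov
Step 3: gm = 462 * 1.993e-07 * 38.3 * 0.6 = 2.12e-03 S

2.12e-03


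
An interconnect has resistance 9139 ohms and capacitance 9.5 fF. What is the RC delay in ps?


Step 1: tau = R * C
Step 2: tau = 9139 * 9.5 fF = 9139 * 9.5e-15 F
Step 3: tau = 8.68205e-11 s = 86.8205 ps

86.8205


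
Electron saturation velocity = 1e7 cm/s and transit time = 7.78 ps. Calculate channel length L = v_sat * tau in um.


Step 1: tau in seconds = 7.78 ps * 1e-12 = 7.7800e-12 s
Step 2: L = v_sat * tau = 1e7 * 7.7800e-12 = 7.7800e-05 cm
Step 3: L in um = 7.7800e-05 * 1e4 = 0.778 um

0.778


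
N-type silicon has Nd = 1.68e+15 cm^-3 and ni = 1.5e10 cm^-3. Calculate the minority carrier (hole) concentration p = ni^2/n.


Step 1: Since Nd >> ni, n ≈ Nd = 1.68e+15 cm^-3
Step 2: p = ni^2 / n = (1.5e10)^2 / 1.68e+15
Step 3: p = 2.25e20 / 1.68e+15 = 1.34e+05 cm^-3

1.34e+05


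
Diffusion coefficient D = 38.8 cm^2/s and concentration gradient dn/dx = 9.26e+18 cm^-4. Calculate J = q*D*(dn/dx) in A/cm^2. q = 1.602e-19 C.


Step 1: J = q * D * (dn/dx)
Step 2: J = 1.602e-19 * 38.8 * 9.26e+18
Step 3: J = 5.76e+01 A/cm^2

5.76e+01


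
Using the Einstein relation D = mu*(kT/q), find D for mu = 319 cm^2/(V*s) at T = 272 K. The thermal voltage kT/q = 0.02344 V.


Step 1: D = mu * (kT/q)
Step 2: D = 319 * 0.02344
Step 3: D = 7.48 cm^2/s

7.48


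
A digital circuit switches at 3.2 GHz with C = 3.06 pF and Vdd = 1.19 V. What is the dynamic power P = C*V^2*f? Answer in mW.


Step 1: V^2 = 1.19^2 = 1.4161 V^2
Step 2: P = C*V^2*f = 3.06e-12 F * 1.4161 * 3.2e9 Hz
Step 3: P = 1.38664512e-02 W
Step 4: P = 13.866 mW

13.866


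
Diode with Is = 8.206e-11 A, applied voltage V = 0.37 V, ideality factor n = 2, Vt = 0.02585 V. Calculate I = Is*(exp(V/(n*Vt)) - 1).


Step 1: V/(n*Vt) = 0.37/(2*0.02585) = 7.1567
Step 2: exp(7.1567) = 1.2827e+03
Step 3: I = 8.206e-11 * (1.2827e+03 - 1) = 1.05e-07 A

1.05e-07


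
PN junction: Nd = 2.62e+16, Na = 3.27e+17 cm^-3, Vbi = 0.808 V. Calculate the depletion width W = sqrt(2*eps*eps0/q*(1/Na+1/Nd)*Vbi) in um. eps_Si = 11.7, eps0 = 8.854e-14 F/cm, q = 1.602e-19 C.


Step 1: 1/Na + 1/Nd = 1/3.27e+17 + 1/2.62e+16 = 4.12260e-17
Step 2: 2*eps*eps0/q = 2*11.7*8.854e-14/1.602e-19 = 1.293281e+07
Step 3: W^2 = 1.293281e+07 * 4.12260e-17 * 0.808 = 4.30800e-10
Step 4: W = sqrt(4.30800e-10) = 2.076e-05 cm = 0.2076 um

0.2076


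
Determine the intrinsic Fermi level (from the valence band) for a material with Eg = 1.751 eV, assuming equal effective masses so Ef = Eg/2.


Step 1: For an intrinsic semiconductor, the Fermi level sits at midgap.
Step 2: Ef = Eg / 2 = 1.751 / 2 = 0.8755 eV

0.8755


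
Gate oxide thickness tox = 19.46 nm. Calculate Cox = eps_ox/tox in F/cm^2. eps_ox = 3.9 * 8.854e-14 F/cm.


Step 1: eps_ox = 3.9 * 8.854e-14 = 3.45306e-13 F/cm
Step 2: tox in cm = 19.46 nm * 1e-7 = 1.9460e-06 cm
Step 3: Cox = 3.45306e-13 / 1.9460e-06 = 1.77e-07 F/cm^2

1.77e-07


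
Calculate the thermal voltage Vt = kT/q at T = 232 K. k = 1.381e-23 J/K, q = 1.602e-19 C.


Step 1: kT = 1.381e-23 * 232 = 3.20392e-21 J
Step 2: Vt = kT/q = 3.20392e-21 / 1.602e-19
Step 3: Vt = 0.02 V

0.02


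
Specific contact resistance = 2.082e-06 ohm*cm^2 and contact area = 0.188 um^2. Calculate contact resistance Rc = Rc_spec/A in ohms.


Step 1: Convert area to cm^2: 0.188 um^2 = 1.8800e-09 cm^2
Step 2: Rc = Rc_spec / A = 2.082e-06 / 1.8800e-09
Step 3: Rc = 1.11e+03 ohms

1.11e+03


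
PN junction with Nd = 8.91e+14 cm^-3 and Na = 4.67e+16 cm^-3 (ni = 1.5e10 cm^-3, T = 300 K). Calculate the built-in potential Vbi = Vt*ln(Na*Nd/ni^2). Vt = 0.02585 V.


Step 1: Compute Na*Nd/ni^2 = 4.67e+16 * 8.91e+14 / (1.5e10)^2 = 1.8493e+11
Step 2: ln(1.8493e+11) = 25.9432
Step 3: Vbi = 0.02585 * 25.9432 = 0.671 V

0.671


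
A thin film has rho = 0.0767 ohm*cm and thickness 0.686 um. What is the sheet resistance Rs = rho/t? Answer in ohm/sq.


Step 1: Convert thickness to cm: t = 0.686 um = 6.8600e-05 cm
Step 2: Rs = rho / t = 0.0767 / 6.8600e-05
Step 3: Rs = 1118.1 ohm/sq

1118.1


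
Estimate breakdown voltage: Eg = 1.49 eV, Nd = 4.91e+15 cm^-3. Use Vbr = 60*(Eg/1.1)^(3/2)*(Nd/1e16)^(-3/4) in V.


Step 1: Eg/1.1 = 1.49/1.1 = 1.354545
Step 2: (Eg/1.1)^1.5 = 1.354545^1.5 = 1.576486
Step 3: (Nd/1e16)^(-0.75) = (0.491)^(-0.75) = 1.704861
Step 4: Vbr = 60 * 1.576486 * 1.704861 = 161.3 V

161.3


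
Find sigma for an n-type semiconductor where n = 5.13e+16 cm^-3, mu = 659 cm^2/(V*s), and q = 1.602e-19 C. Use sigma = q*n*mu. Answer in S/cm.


Step 1: sigma = q * n * mu
Step 2: sigma = 1.602e-19 * 5.13e+16 * 659
Step 3: sigma = 5.416e+00 S/cm

5.416e+00


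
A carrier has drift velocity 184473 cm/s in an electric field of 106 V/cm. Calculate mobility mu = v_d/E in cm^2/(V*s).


Step 1: mu = v_d / E
Step 2: mu = 184473 / 106
Step 3: mu = 1740.31 cm^2/(V*s)

1740.31


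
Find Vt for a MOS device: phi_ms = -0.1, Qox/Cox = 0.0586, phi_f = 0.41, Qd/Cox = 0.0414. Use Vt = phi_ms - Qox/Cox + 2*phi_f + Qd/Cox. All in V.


Step 1: Vt = phi_ms - Qox/Cox + 2*phi_f + Qd/Cox
Step 2: Vt = -0.1 - 0.0586 + 2*0.41 + 0.0414
Step 3: Vt = -0.1 - 0.0586 + 0.82 + 0.0414
Step 4: Vt = 0.7028 V

0.7028


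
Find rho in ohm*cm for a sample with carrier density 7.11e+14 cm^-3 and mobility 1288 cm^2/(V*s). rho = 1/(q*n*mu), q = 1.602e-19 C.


Step 1: sigma = q * n * mu = 1.602e-19 * 7.11e+14 * 1288 = 1.46706e-01 S/cm
Step 2: rho = 1 / sigma = 1 / 1.46706e-01 = 6.816 ohm*cm

6.816


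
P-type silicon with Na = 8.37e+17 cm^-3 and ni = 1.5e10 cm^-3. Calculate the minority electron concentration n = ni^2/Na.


Step 1: Majority hole concentration p ≈ Na = 8.37e+17 cm^-3
Step 2: n = ni^2 / Na = (1.5e10)^2 / 8.37e+17
Step 3: n = 2.69e+02 cm^-3

2.69e+02


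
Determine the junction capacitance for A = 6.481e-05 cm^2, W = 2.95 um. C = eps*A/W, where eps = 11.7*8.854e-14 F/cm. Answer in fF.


Step 1: eps_Si = 11.7 * 8.854e-14 = 1.035918e-12 F/cm
Step 2: W in cm = 2.95 * 1e-4 = 2.95e-04 cm
Step 3: C = 1.035918e-12 * 6.481e-05 / 2.95e-04 = 2.275859e-13 F
Step 4: C = 227.59 fF

227.59


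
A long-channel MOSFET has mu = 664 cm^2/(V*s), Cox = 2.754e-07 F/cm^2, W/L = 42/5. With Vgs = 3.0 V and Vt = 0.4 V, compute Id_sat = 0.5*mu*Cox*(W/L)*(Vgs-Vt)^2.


Step 1: Overdrive voltage Vov = Vgs - Vt = 3.0 - 0.4 = 2.6 V
Step 2: W/L = 42/5 = 8.4
Step 3: Id = 0.5 * 664 * 2.754e-07 * 8.4 * 2.6^2
Step 4: Id = 5.19e-03 A

5.19e-03


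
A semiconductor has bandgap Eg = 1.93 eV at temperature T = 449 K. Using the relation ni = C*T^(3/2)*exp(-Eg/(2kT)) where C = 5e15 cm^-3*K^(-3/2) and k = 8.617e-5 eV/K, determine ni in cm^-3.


Step 1: Compute kT = 8.617e-5 * 449 = 0.03869033 eV
Step 2: Exponent = -Eg/(2kT) = -1.93/(2*0.03869033) = -24.94163
Step 3: T^(3/2) = 449^1.5 = 9514.14
Step 4: ni = 5e15 * 9514.14 * exp(-24.94163) = 7.00e+08 cm^-3

7.00e+08


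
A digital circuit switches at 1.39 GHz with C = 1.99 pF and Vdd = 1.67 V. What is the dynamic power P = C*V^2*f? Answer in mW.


Step 1: V^2 = 1.67^2 = 2.7889 V^2
Step 2: P = C*V^2*f = 1.99e-12 F * 2.7889 * 1.39e9 Hz
Step 3: P = 7.71437629e-03 W
Step 4: P = 7.714 mW

7.714


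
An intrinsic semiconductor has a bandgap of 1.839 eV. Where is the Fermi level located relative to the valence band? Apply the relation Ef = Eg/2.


Step 1: For an intrinsic semiconductor, the Fermi level sits at midgap.
Step 2: Ef = Eg / 2 = 1.839 / 2 = 0.9195 eV

0.9195


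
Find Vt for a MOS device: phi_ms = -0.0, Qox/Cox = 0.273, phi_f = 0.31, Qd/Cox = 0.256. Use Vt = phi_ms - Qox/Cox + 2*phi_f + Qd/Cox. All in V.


Step 1: Vt = phi_ms - Qox/Cox + 2*phi_f + Qd/Cox
Step 2: Vt = -0.0 - 0.273 + 2*0.31 + 0.256
Step 3: Vt = -0.0 - 0.273 + 0.62 + 0.256
Step 4: Vt = 0.603 V

0.603


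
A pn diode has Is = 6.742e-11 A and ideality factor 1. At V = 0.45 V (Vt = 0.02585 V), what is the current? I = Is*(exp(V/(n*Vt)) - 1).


Step 1: V/(n*Vt) = 0.45/(1*0.02585) = 17.4081
Step 2: exp(17.4081) = 3.6328e+07
Step 3: I = 6.742e-11 * (3.6328e+07 - 1) = 2.45e-03 A

2.45e-03


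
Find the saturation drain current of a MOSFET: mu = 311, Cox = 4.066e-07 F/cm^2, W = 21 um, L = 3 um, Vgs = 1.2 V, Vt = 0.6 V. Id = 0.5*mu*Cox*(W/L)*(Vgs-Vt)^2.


Step 1: Overdrive voltage Vov = Vgs - Vt = 1.2 - 0.6 = 0.6 V
Step 2: W/L = 21/3 = 7
Step 3: Id = 0.5 * 311 * 4.066e-07 * 7 * 0.6^2
Step 4: Id = 1.59e-04 A

1.59e-04


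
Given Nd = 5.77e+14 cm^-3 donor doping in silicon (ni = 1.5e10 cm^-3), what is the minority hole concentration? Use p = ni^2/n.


Step 1: Since Nd >> ni, n ≈ Nd = 5.77e+14 cm^-3
Step 2: p = ni^2 / n = (1.5e10)^2 / 5.77e+14
Step 3: p = 2.25e20 / 5.77e+14 = 3.90e+05 cm^-3

3.90e+05


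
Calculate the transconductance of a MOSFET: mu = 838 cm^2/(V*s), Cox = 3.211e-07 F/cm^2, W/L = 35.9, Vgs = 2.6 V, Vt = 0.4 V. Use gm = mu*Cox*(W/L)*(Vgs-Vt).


Step 1: Vov = Vgs - Vt = 2.6 - 0.4 = 2.2 V
Step 2: gm = mu * Cox * (W/L) * Vov
Step 3: gm = 838 * 3.211e-07 * 35.9 * 2.2 = 2.13e-02 S

2.13e-02


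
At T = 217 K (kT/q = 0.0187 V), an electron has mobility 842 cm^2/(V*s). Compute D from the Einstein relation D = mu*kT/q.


Step 1: D = mu * (kT/q)
Step 2: D = 842 * 0.0187
Step 3: D = 15.75 cm^2/s

15.75


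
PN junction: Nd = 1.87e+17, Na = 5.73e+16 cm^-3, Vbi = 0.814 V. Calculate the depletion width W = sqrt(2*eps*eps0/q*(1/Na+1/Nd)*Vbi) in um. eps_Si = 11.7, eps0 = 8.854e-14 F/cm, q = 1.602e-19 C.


Step 1: 1/Na + 1/Nd = 1/5.73e+16 + 1/1.87e+17 = 2.27996e-17
Step 2: 2*eps*eps0/q = 2*11.7*8.854e-14/1.602e-19 = 1.293281e+07
Step 3: W^2 = 1.293281e+07 * 2.27996e-17 * 0.814 = 2.40018e-10
Step 4: W = sqrt(2.40018e-10) = 1.549e-05 cm = 0.1549 um

0.1549


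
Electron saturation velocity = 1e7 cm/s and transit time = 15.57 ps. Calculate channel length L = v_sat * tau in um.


Step 1: tau in seconds = 15.57 ps * 1e-12 = 1.5570e-11 s
Step 2: L = v_sat * tau = 1e7 * 1.5570e-11 = 1.5570e-04 cm
Step 3: L in um = 1.5570e-04 * 1e4 = 1.557 um

1.557


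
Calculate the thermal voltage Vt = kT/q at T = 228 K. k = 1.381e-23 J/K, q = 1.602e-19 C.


Step 1: kT = 1.381e-23 * 228 = 3.14868e-21 J
Step 2: Vt = kT/q = 3.14868e-21 / 1.602e-19
Step 3: Vt = 0.01965 V

0.01965


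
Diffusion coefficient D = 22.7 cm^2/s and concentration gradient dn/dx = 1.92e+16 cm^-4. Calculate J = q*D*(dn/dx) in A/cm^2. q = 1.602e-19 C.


Step 1: J = q * D * (dn/dx)
Step 2: J = 1.602e-19 * 22.7 * 1.92e+16
Step 3: J = 6.98e-02 A/cm^2

6.98e-02


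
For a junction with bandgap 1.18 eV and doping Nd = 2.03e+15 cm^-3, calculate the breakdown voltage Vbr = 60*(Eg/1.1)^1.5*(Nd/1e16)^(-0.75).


Step 1: Eg/1.1 = 1.18/1.1 = 1.072727
Step 2: (Eg/1.1)^1.5 = 1.072727^1.5 = 1.111051
Step 3: (Nd/1e16)^(-0.75) = (0.203)^(-0.75) = 3.306572
Step 4: Vbr = 60 * 1.111051 * 3.306572 = 220.4 V

220.4


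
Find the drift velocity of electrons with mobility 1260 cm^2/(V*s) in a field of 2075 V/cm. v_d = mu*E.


Step 1: v_d = mu * E
Step 2: v_d = 1260 * 2075 = 2614500
Step 3: v_d = 2.61e+06 cm/s

2.61e+06


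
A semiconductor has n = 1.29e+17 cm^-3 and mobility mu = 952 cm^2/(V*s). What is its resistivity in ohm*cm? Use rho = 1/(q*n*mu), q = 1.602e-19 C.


Step 1: sigma = q * n * mu = 1.602e-19 * 1.29e+17 * 952 = 1.96738e+01 S/cm
Step 2: rho = 1 / sigma = 1 / 1.96738e+01 = 0.05083 ohm*cm

0.05083


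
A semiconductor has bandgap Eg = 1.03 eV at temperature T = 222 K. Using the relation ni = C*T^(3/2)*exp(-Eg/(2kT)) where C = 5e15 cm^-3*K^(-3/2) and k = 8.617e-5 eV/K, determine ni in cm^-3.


Step 1: Compute kT = 8.617e-5 * 222 = 0.01912974 eV
Step 2: Exponent = -Eg/(2kT) = -1.03/(2*0.01912974) = -26.92143
Step 3: T^(3/2) = 222^1.5 = 3307.73
Step 4: ni = 5e15 * 3307.73 * exp(-26.92143) = 3.36e+07 cm^-3

3.36e+07


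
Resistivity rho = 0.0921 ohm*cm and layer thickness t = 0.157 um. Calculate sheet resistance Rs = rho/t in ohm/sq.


Step 1: Convert thickness to cm: t = 0.157 um = 1.5700e-05 cm
Step 2: Rs = rho / t = 0.0921 / 1.5700e-05
Step 3: Rs = 5866.2 ohm/sq

5866.2


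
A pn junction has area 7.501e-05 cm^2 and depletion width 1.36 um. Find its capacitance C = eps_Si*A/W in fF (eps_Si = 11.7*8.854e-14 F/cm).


Step 1: eps_Si = 11.7 * 8.854e-14 = 1.035918e-12 F/cm
Step 2: W in cm = 1.36 * 1e-4 = 1.36e-04 cm
Step 3: C = 1.035918e-12 * 7.501e-05 / 1.36e-04 = 5.713545e-13 F
Step 4: C = 571.35 fF

571.35


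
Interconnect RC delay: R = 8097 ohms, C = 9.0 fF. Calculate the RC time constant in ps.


Step 1: tau = R * C
Step 2: tau = 8097 * 9.0 fF = 8097 * 9.0e-15 F
Step 3: tau = 7.2873e-11 s = 72.873 ps

72.873


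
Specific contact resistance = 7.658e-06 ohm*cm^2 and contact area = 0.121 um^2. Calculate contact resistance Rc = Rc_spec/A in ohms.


Step 1: Convert area to cm^2: 0.121 um^2 = 1.2100e-09 cm^2
Step 2: Rc = Rc_spec / A = 7.658e-06 / 1.2100e-09
Step 3: Rc = 6.33e+03 ohms

6.33e+03


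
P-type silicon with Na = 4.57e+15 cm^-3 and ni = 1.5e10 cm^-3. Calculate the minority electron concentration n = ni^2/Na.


Step 1: Majority hole concentration p ≈ Na = 4.57e+15 cm^-3
Step 2: n = ni^2 / Na = (1.5e10)^2 / 4.57e+15
Step 3: n = 4.92e+04 cm^-3

4.92e+04


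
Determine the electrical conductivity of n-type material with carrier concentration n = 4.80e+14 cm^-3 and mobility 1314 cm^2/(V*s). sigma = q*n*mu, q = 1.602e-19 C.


Step 1: sigma = q * n * mu
Step 2: sigma = 1.602e-19 * 4.80e+14 * 1314
Step 3: sigma = 1.010e-01 S/cm

1.010e-01


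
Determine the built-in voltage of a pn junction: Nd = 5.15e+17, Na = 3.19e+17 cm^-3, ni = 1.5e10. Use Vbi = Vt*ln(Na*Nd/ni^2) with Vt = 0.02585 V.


Step 1: Compute Na*Nd/ni^2 = 3.19e+17 * 5.15e+17 / (1.5e10)^2 = 7.3016e+14
Step 2: ln(7.3016e+14) = 34.2243
Step 3: Vbi = 0.02585 * 34.2243 = 0.885 V

0.885


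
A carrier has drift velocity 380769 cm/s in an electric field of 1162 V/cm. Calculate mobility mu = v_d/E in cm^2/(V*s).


Step 1: mu = v_d / E
Step 2: mu = 380769 / 1162
Step 3: mu = 327.68 cm^2/(V*s)

327.68


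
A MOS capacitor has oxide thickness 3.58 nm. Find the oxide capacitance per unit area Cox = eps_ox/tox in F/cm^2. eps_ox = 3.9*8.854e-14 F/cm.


Step 1: eps_ox = 3.9 * 8.854e-14 = 3.45306e-13 F/cm
Step 2: tox in cm = 3.58 nm * 1e-7 = 3.5800e-07 cm
Step 3: Cox = 3.45306e-13 / 3.5800e-07 = 9.65e-07 F/cm^2

9.65e-07


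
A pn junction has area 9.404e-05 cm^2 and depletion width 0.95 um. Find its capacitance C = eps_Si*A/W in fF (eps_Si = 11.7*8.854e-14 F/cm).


Step 1: eps_Si = 11.7 * 8.854e-14 = 1.035918e-12 F/cm
Step 2: W in cm = 0.95 * 1e-4 = 9.50e-05 cm
Step 3: C = 1.035918e-12 * 9.404e-05 / 9.50e-05 = 1.025450e-12 F
Step 4: C = 1025.45 fF

1025.45


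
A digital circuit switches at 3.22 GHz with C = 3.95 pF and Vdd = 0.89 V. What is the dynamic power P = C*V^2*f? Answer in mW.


Step 1: V^2 = 0.89^2 = 0.7921 V^2
Step 2: P = C*V^2*f = 3.95e-12 F * 0.7921 * 3.22e9 Hz
Step 3: P = 1.00747199e-02 W
Step 4: P = 10.075 mW

10.075


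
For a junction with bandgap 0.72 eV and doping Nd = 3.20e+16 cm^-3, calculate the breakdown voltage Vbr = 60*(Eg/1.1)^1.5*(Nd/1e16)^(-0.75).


Step 1: Eg/1.1 = 0.72/1.1 = 0.654545
Step 2: (Eg/1.1)^1.5 = 0.654545^1.5 = 0.529553
Step 3: (Nd/1e16)^(-0.75) = (3.2)^(-0.75) = 0.417963
Step 4: Vbr = 60 * 0.529553 * 0.417963 = 13.3 V

13.3


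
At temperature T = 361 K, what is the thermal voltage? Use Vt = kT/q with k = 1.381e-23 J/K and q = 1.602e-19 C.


Step 1: kT = 1.381e-23 * 361 = 4.98541e-21 J
Step 2: Vt = kT/q = 4.98541e-21 / 1.602e-19
Step 3: Vt = 0.03112 V

0.03112


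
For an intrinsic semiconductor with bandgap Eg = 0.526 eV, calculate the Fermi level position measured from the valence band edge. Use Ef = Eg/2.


Step 1: For an intrinsic semiconductor, the Fermi level sits at midgap.
Step 2: Ef = Eg / 2 = 0.526 / 2 = 0.263 eV

0.263


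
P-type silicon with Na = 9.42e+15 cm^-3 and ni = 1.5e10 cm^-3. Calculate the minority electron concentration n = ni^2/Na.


Step 1: Majority hole concentration p ≈ Na = 9.42e+15 cm^-3
Step 2: n = ni^2 / Na = (1.5e10)^2 / 9.42e+15
Step 3: n = 2.39e+04 cm^-3

2.39e+04


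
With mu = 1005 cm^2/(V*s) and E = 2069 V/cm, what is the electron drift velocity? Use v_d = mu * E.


Step 1: v_d = mu * E
Step 2: v_d = 1005 * 2069 = 2079345
Step 3: v_d = 2.08e+06 cm/s

2.08e+06


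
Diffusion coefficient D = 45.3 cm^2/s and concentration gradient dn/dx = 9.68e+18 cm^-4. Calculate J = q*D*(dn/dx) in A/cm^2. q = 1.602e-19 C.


Step 1: J = q * D * (dn/dx)
Step 2: J = 1.602e-19 * 45.3 * 9.68e+18
Step 3: J = 7.02e+01 A/cm^2

7.02e+01


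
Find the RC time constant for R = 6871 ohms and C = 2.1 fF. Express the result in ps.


Step 1: tau = R * C
Step 2: tau = 6871 * 2.1 fF = 6871 * 2.1e-15 F
Step 3: tau = 1.44291e-11 s = 14.4291 ps

14.4291


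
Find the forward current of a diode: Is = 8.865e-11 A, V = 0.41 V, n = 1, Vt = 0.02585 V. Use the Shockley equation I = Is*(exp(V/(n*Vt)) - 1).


Step 1: V/(n*Vt) = 0.41/(1*0.02585) = 15.8607
Step 2: exp(15.8607) = 7.7306e+06
Step 3: I = 8.865e-11 * (7.7306e+06 - 1) = 6.85e-04 A

6.85e-04


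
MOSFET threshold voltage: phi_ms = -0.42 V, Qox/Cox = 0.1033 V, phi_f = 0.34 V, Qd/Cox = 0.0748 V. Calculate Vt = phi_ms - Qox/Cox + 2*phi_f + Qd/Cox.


Step 1: Vt = phi_ms - Qox/Cox + 2*phi_f + Qd/Cox
Step 2: Vt = -0.42 - 0.1033 + 2*0.34 + 0.0748
Step 3: Vt = -0.42 - 0.1033 + 0.68 + 0.0748
Step 4: Vt = 0.2315 V

0.2315


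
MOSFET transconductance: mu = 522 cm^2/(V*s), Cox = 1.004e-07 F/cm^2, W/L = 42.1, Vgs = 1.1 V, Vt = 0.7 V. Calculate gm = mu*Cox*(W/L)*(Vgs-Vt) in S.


Step 1: Vov = Vgs - Vt = 1.1 - 0.7 = 0.4 V
Step 2: gm = mu * Cox * (W/L) * Vov
Step 3: gm = 522 * 1.004e-07 * 42.1 * 0.4 = 8.83e-04 S

8.83e-04


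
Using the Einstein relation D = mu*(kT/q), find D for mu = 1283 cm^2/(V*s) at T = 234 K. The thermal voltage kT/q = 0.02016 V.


Step 1: D = mu * (kT/q)
Step 2: D = 1283 * 0.02016
Step 3: D = 25.87 cm^2/s

25.87


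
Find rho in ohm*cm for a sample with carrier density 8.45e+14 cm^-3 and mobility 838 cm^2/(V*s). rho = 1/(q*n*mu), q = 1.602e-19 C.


Step 1: sigma = q * n * mu = 1.602e-19 * 8.45e+14 * 838 = 1.13439e-01 S/cm
Step 2: rho = 1 / sigma = 1 / 1.13439e-01 = 8.815 ohm*cm

8.815


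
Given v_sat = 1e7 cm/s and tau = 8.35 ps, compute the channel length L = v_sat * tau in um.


Step 1: tau in seconds = 8.35 ps * 1e-12 = 8.3500e-12 s
Step 2: L = v_sat * tau = 1e7 * 8.3500e-12 = 8.3500e-05 cm
Step 3: L in um = 8.3500e-05 * 1e4 = 0.835 um

0.835


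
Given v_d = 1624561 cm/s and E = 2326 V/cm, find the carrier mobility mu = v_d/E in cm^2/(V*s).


Step 1: mu = v_d / E
Step 2: mu = 1624561 / 2326
Step 3: mu = 698.44 cm^2/(V*s)

698.44


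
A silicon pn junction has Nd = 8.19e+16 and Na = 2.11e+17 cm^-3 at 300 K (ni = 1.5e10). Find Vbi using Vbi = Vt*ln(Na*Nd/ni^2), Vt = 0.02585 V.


Step 1: Compute Na*Nd/ni^2 = 2.11e+17 * 8.19e+16 / (1.5e10)^2 = 7.6804e+13
Step 2: ln(7.6804e+13) = 31.9723
Step 3: Vbi = 0.02585 * 31.9723 = 0.826 V

0.826


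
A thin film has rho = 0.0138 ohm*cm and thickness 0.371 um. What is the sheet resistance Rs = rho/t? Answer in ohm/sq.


Step 1: Convert thickness to cm: t = 0.371 um = 3.7100e-05 cm
Step 2: Rs = rho / t = 0.0138 / 3.7100e-05
Step 3: Rs = 372.0 ohm/sq

372.0


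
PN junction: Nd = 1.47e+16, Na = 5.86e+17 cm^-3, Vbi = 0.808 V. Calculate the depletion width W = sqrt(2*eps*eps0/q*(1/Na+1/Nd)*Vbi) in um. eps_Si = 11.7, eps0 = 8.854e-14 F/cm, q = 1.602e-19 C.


Step 1: 1/Na + 1/Nd = 1/5.86e+17 + 1/1.47e+16 = 6.97337e-17
Step 2: 2*eps*eps0/q = 2*11.7*8.854e-14/1.602e-19 = 1.293281e+07
Step 3: W^2 = 1.293281e+07 * 6.97337e-17 * 0.808 = 7.28697e-10
Step 4: W = sqrt(7.28697e-10) = 2.699e-05 cm = 0.2699 um

0.2699


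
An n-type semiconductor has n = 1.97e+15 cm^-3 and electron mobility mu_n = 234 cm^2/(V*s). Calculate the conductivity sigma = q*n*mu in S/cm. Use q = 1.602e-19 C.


Step 1: sigma = q * n * mu
Step 2: sigma = 1.602e-19 * 1.97e+15 * 234
Step 3: sigma = 7.385e-02 S/cm

7.385e-02


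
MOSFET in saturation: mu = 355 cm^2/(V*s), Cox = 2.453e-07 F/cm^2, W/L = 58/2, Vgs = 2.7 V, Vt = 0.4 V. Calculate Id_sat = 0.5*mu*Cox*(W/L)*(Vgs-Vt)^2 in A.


Step 1: Overdrive voltage Vov = Vgs - Vt = 2.7 - 0.4 = 2.3 V
Step 2: W/L = 58/2 = 29
Step 3: Id = 0.5 * 355 * 2.453e-07 * 29 * 2.3^2
Step 4: Id = 6.68e-03 A

6.68e-03


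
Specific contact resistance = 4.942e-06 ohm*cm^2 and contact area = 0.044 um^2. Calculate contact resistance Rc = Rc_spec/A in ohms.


Step 1: Convert area to cm^2: 0.044 um^2 = 4.4000e-10 cm^2
Step 2: Rc = Rc_spec / A = 4.942e-06 / 4.4000e-10
Step 3: Rc = 1.12e+04 ohms

1.12e+04


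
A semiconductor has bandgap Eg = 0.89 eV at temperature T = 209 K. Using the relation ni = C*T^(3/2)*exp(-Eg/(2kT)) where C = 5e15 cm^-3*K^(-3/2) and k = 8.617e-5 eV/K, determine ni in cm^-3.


Step 1: Compute kT = 8.617e-5 * 209 = 0.01800953 eV
Step 2: Exponent = -Eg/(2kT) = -0.89/(2*0.01800953) = -24.70914
Step 3: T^(3/2) = 209^1.5 = 3021.48
Step 4: ni = 5e15 * 3021.48 * exp(-24.70914) = 2.81e+08 cm^-3

2.81e+08


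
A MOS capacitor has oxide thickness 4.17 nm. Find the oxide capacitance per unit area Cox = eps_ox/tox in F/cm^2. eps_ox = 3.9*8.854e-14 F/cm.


Step 1: eps_ox = 3.9 * 8.854e-14 = 3.45306e-13 F/cm
Step 2: tox in cm = 4.17 nm * 1e-7 = 4.1700e-07 cm
Step 3: Cox = 3.45306e-13 / 4.1700e-07 = 8.28e-07 F/cm^2

8.28e-07


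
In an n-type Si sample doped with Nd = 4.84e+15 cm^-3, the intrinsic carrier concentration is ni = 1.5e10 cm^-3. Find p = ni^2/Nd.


Step 1: Since Nd >> ni, n ≈ Nd = 4.84e+15 cm^-3
Step 2: p = ni^2 / n = (1.5e10)^2 / 4.84e+15
Step 3: p = 2.25e20 / 4.84e+15 = 4.65e+04 cm^-3

4.65e+04


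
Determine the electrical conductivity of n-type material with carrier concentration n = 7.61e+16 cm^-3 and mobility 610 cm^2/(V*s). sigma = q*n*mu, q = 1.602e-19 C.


Step 1: sigma = q * n * mu
Step 2: sigma = 1.602e-19 * 7.61e+16 * 610
Step 3: sigma = 7.437e+00 S/cm

7.437e+00
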